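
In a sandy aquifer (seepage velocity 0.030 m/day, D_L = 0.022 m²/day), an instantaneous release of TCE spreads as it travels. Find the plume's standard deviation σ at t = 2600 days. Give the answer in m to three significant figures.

10.7 m

Dispersive spreading gives a Gaussian with σ² = 2Dt; advection only shifts the center.
σ = √(2 × 0.022 × 2600) = 10.7 m.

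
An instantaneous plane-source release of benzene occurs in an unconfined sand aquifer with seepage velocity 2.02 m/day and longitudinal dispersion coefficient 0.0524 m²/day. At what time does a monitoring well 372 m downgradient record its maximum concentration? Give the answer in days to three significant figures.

For the 1D instantaneous-source solution, setting ∂C/∂t = 0 at fixed x gives v²t² + 2Dt − x² = 0, so t = (√(D² + v²x²) − D)/v².
√(D² + v²x²) = √(0.0524² + 2.02² × 372²) = 751.4; v² = 4.0804.
t = (751.4 − 0.0524)/4.0804 = 184 days (vs. the pure-advection estimate x/v = 184 d).

184 days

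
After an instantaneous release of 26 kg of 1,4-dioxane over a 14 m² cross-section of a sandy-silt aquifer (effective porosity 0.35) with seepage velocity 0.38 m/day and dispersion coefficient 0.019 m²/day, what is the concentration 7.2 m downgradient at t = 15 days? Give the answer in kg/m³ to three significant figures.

For an instantaneous plane source, C(x,t) = M/(n_e·A·√(4πDt)) · exp(−(x−vt)²/(4Dt)), with n_e·A the pore (flow) area.
Plume center vt = 0.38 × 15 = 5.7 m, so the well at 7.2 m is 1.5 m downgradient of the peak.
√(4πDt) = 1.892 m, giving peak height M/(n_e·A·√(4πDt)) = 26/(0.35 × 14 × 1.892) = 2.805 kg/m³.
(x−vt)²/(4Dt) = (1.5)²/(4 × 0.019 × 15) = 1.974; exp(−1.974) = 0.1389.
C = 2.805 × 0.1389 = 0.390 kg/m³.

0.390 kg/m³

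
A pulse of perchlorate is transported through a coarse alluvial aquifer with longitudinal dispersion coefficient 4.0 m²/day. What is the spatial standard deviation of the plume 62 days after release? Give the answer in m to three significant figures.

Dispersive spreading gives a Gaussian with σ² = 2Dt; advection only shifts the center.
σ = √(2 × 4.0 × 62) = 22.3 m.

22.3 m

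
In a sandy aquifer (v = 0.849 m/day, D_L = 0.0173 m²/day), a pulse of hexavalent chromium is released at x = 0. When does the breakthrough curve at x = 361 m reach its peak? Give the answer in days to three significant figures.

For the 1D instantaneous-source solution, setting ∂C/∂t = 0 at fixed x gives v²t² + 2Dt − x² = 0, so t = (√(D² + v²x²) − D)/v².
√(D² + v²x²) = √(0.0173² + 0.849² × 361²) = 306.5; v² = 0.720801.
t = (306.5 − 0.0173)/0.720801 = 425 days (vs. the pure-advection estimate x/v = 425 d).

425 days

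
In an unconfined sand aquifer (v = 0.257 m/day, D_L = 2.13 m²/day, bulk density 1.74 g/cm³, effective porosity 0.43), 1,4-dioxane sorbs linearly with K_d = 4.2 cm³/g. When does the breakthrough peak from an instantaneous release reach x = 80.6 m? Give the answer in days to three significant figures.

Retardation factor R = 1 + ρ_b·K_d/n = 1 + 1.74 × 4.2/0.43 = 18.00.
Sorption retards both mechanisms: v_R = v/R = 0.01428 m/day, D_R = D/R = 0.1183 m²/day.
Peak time from v_R²t² + 2D_R t − x² = 0: t = (√(D_R² + v_R²x²) − D_R)/v_R².
√(D_R² + v_R²x²) = √(0.1183² + 0.01428² × 80.6²) = 1.157; v_R² = 0.0002039.
t = (1.157 − 0.1183)/0.0002039 = 5090 days.

5090 days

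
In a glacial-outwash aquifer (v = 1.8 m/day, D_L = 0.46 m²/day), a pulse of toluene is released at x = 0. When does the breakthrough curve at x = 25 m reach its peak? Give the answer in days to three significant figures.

For the 1D instantaneous-source solution, setting ∂C/∂t = 0 at fixed x gives v²t² + 2Dt − x² = 0, so t = (√(D² + v²x²) − D)/v².
√(D² + v²x²) = √(0.46² + 1.8² × 25²) = 45.00; v² = 3.24.
t = (45.00 − 0.46)/3.24 = 13.7 days (vs. the pure-advection estimate x/v = 13.9 d).

13.7 days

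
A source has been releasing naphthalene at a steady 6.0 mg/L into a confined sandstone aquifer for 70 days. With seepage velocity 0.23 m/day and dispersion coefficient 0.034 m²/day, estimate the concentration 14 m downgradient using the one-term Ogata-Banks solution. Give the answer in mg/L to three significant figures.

For a continuous step input, C/C₀ ≈ ½·erfc((x−vt)/(2√(Dt))).
vt = 0.23 × 70 = 16.1 m and 2√(Dt) = 2√(0.034 × 70) = 3.085 m.
Argument (x−vt)/(2√(Dt)) = (14 − 16.1)/3.085 = -0.6807; ½·erfc(-0.6807) = 0.8321.
C = 6.0 × 0.8321 = 4.99 mg/L.

4.99 mg/L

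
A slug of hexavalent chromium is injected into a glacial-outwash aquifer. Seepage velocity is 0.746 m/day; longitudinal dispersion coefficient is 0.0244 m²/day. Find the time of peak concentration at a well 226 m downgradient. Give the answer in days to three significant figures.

For the 1D instantaneous-source solution, setting ∂C/∂t = 0 at fixed x gives v²t² + 2Dt − x² = 0, so t = (√(D² + v²x²) − D)/v².
√(D² + v²x²) = √(0.0244² + 0.746² × 226²) = 168.6; v² = 0.556516.
t = (168.6 − 0.0244)/0.556516 = 303 days (vs. the pure-advection estimate x/v = 303 d).

303 days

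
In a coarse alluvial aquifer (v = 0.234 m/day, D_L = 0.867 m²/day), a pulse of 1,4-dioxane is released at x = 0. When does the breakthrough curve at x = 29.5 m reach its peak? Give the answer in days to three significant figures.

111 days

For the 1D instantaneous-source solution, setting ∂C/∂t = 0 at fixed x gives v²t² + 2Dt − x² = 0, so t = (√(D² + v²x²) − D)/v².
√(D² + v²x²) = √(0.867² + 0.234² × 29.5²) = 6.957; v² = 0.054756.
t = (6.957 − 0.867)/0.054756 = 111 days (vs. the pure-advection estimate x/v = 126 d).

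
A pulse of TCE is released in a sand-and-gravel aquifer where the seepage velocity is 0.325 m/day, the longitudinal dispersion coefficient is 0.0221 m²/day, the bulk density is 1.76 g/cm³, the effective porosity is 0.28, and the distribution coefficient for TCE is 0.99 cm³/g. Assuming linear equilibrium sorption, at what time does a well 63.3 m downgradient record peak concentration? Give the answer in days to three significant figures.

1410 days

Retardation factor R = 1 + ρ_b·K_d/n = 1 + 1.76 × 0.99/0.28 = 7.223.
Sorption retards both mechanisms: v_R = v/R = 0.04500 m/day, D_R = D/R = 0.003060 m²/day.
Peak time from v_R²t² + 2D_R t − x² = 0: t = (√(D_R² + v_R²x²) − D_R)/v_R².
√(D_R² + v_R²x²) = √(0.003060² + 0.04500² × 63.3²) = 2.849; v_R² = 0.002025.
t = (2.849 − 0.003060)/0.002025 = 1410 days.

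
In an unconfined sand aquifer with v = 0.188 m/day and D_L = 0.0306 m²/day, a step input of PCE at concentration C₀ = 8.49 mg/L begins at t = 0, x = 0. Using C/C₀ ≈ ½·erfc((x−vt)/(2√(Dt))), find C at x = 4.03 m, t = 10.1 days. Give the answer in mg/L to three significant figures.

0.0285 mg/L

For a continuous step input, C/C₀ ≈ ½·erfc((x−vt)/(2√(Dt))).
vt = 0.188 × 10.1 = 1.8988 m and 2√(Dt) = 2√(0.0306 × 10.1) = 1.112 m.
Argument (x−vt)/(2√(Dt)) = (4.03 − 1.8988)/1.112 = 1.917; ½·erfc(1.917) = 0.003354.
C = 8.49 × 0.003354 = 0.0285 mg/L.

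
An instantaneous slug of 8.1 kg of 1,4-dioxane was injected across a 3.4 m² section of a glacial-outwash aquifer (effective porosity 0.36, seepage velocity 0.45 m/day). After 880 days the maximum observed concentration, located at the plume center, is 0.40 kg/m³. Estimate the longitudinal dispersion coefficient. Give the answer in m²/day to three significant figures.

0.0248 m²/day

At the plume center C_max = M/(n_e·A·√(4πDt)), so D = M²/(4πt·(n_e·A·C_max)²).
n_e·A·C_max = 0.36 × 3.4 × 0.40 = 0.4896 kg/m.
D = 8.1²/(4π × 880 × 0.4896²) = 0.0248 m²/day.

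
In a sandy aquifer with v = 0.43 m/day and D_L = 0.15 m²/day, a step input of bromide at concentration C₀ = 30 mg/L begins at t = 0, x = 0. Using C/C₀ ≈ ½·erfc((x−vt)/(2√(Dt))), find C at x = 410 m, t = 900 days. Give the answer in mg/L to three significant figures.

2.42 mg/L

For a continuous step input, C/C₀ ≈ ½·erfc((x−vt)/(2√(Dt))).
vt = 0.43 × 900 = 387 m and 2√(Dt) = 2√(0.15 × 900) = 23.24 m.
Argument (x−vt)/(2√(Dt)) = (410 − 387)/23.24 = 0.9897; ½·erfc(0.9897) = 0.08081.
C = 30 × 0.08081 = 2.42 mg/L.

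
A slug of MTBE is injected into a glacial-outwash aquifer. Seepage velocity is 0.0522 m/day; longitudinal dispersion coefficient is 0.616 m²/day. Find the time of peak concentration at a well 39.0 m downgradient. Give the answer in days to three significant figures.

For the 1D instantaneous-source solution, setting ∂C/∂t = 0 at fixed x gives v²t² + 2Dt − x² = 0, so t = (√(D² + v²x²) − D)/v².
√(D² + v²x²) = √(0.616² + 0.0522² × 39.0²) = 2.127; v² = 0.00272484.
t = (2.127 − 0.616)/0.00272484 = 555 days (vs. the pure-advection estimate x/v = 747 d).

555 days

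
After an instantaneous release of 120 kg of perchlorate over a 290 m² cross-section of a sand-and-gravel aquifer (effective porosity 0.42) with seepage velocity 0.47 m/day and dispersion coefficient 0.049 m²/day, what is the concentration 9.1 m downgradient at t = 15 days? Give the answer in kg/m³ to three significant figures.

For an instantaneous plane source, C(x,t) = M/(n_e·A·√(4πDt)) · exp(−(x−vt)²/(4Dt)), with n_e·A the pore (flow) area.
Plume center vt = 0.47 × 15 = 7.05 m, so the well at 9.1 m is 2.05 m downgradient of the peak.
√(4πDt) = 3.039 m, giving peak height M/(n_e·A·√(4πDt)) = 120/(0.42 × 290 × 3.039) = 0.3242 kg/m³.
(x−vt)²/(4Dt) = (2.05)²/(4 × 0.049 × 15) = 1.429; exp(−1.429) = 0.2395.
C = 0.3242 × 0.2395 = 0.0776 kg/m³.

0.0776 kg/m³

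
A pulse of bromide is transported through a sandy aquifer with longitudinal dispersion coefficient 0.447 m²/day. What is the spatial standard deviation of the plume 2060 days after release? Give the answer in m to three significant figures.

42.9 m

Dispersive spreading gives a Gaussian with σ² = 2Dt; advection only shifts the center.
σ = √(2 × 0.447 × 2060) = 42.9 m.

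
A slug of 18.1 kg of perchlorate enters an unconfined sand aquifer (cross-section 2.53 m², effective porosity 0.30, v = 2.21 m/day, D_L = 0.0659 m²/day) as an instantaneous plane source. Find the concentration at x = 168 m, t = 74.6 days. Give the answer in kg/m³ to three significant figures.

For an instantaneous plane source, C(x,t) = M/(n_e·A·√(4πDt)) · exp(−(x−vt)²/(4Dt)), with n_e·A the pore (flow) area.
Plume center vt = 2.21 × 74.6 = 164.866 m, so the well at 168 m is 3.134 m downgradient of the peak.
√(4πDt) = 7.860 m, giving peak height M/(n_e·A·√(4πDt)) = 18.1/(0.30 × 2.53 × 7.860) = 3.034 kg/m³.
(x−vt)²/(4Dt) = (3.134)²/(4 × 0.0659 × 74.6) = 0.4995; exp(−0.4995) = 0.6068.
C = 3.034 × 0.6068 = 1.84 kg/m³.

1.84 kg/m³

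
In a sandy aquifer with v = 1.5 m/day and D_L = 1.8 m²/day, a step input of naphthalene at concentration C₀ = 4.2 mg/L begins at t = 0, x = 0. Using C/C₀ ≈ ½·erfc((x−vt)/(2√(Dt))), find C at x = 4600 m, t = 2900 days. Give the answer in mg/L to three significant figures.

0.0303 mg/L

For a continuous step input, C/C₀ ≈ ½·erfc((x−vt)/(2√(Dt))).
vt = 1.5 × 2900 = 4350 m and 2√(Dt) = 2√(1.8 × 2900) = 144.5 m.
Argument (x−vt)/(2√(Dt)) = (4600 − 4350)/144.5 = 1.730; ½·erfc(1.730) = 0.007211.
C = 4.2 × 0.007211 = 0.0303 mg/L.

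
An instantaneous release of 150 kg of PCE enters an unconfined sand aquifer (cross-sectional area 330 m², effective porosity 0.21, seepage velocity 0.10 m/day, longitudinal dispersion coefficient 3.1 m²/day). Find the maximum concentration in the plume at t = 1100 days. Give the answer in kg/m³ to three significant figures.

0.0105 kg/m³

The peak of an instantaneous 1D plume sits at x = vt; there the Gaussian factor is 1 and C_max = M/(n_e·A·√(4πDt)), where n_e·A is the pore area the mass is dissolved in.
√(4πDt) = √(4π × 3.1 × 1100) = 207.0 m, so C_max = 150/(0.21 × 330 × 207.0) = 0.0105 kg/m³.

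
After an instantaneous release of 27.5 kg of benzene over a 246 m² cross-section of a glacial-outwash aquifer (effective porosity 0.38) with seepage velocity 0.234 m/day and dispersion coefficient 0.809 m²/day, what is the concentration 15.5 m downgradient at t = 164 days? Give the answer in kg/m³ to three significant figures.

For an instantaneous plane source, C(x,t) = M/(n_e·A·√(4πDt)) · exp(−(x−vt)²/(4Dt)), with n_e·A the pore (flow) area.
Plume center vt = 0.234 × 164 = 38.376 m, so the well at 15.5 m is 22.876 m upgradient of the peak.
√(4πDt) = 40.83 m, giving peak height M/(n_e·A·√(4πDt)) = 27.5/(0.38 × 246 × 40.83) = 0.007205 kg/m³.
(x−vt)²/(4Dt) = (-22.876)²/(4 × 0.809 × 164) = 0.9861; exp(−0.9861) = 0.3730.
C = 0.007205 × 0.3730 = 0.00269 kg/m³.

0.00269 kg/m³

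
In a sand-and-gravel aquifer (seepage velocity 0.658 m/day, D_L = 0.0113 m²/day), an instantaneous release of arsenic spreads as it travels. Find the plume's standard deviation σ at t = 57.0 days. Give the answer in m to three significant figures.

1.13 m

Dispersive spreading gives a Gaussian with σ² = 2Dt; advection only shifts the center.
σ = √(2 × 0.0113 × 57.0) = 1.13 m.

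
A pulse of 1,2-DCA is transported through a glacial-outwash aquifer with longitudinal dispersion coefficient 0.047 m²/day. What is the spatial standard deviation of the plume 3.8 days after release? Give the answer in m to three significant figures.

Dispersive spreading gives a Gaussian with σ² = 2Dt; advection only shifts the center.
σ = √(2 × 0.047 × 3.8) = 0.598 m.

0.598 m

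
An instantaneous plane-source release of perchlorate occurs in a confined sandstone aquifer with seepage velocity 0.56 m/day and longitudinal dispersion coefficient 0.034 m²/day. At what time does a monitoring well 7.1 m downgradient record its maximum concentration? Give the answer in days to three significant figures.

12.6 days

For the 1D instantaneous-source solution, setting ∂C/∂t = 0 at fixed x gives v²t² + 2Dt − x² = 0, so t = (√(D² + v²x²) − D)/v².
√(D² + v²x²) = √(0.034² + 0.56² × 7.1²) = 3.976; v² = 0.3136.
t = (3.976 − 0.034)/0.3136 = 12.6 days (vs. the pure-advection estimate x/v = 12.7 d).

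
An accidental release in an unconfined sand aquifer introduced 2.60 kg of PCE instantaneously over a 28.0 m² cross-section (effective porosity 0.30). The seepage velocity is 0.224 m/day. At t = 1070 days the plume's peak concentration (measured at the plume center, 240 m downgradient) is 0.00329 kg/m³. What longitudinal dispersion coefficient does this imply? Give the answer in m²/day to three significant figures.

At the plume center C_max = M/(n_e·A·√(4πDt)), so D = M²/(4πt·(n_e·A·C_max)²).
n_e·A·C_max = 0.30 × 28.0 × 0.00329 = 0.02764 kg/m.
D = 2.60²/(4π × 1070 × 0.02764²) = 0.658 m²/day.

0.658 m²/day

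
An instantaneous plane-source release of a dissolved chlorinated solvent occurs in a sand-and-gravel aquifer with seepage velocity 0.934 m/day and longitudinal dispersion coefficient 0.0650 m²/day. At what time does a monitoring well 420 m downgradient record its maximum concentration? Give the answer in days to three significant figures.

450 days

For the 1D instantaneous-source solution, setting ∂C/∂t = 0 at fixed x gives v²t² + 2Dt − x² = 0, so t = (√(D² + v²x²) − D)/v².
√(D² + v²x²) = √(0.0650² + 0.934² × 420²) = 392.3; v² = 0.872356.
t = (392.3 − 0.0650)/0.872356 = 450 days (vs. the pure-advection estimate x/v = 450 d).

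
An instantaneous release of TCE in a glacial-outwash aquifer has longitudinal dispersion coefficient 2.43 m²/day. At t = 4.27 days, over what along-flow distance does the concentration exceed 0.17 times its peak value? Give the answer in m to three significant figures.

The plume is Gaussian with σ = √(2Dt) = √(2 × 2.43 × 4.27) = 4.555 m.
C/C_peak = exp(−Δx²/(2σ²)) = 0.17 ⇒ Δx = σ·√(−2 ln 0.17) = 4.555 × 1.883 = 8.577 m.
Width = 2Δx = 17.2 m.

17.2 m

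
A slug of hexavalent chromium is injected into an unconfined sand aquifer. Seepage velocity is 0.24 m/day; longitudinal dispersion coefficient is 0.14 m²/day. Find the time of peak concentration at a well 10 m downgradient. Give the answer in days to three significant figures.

39.3 days

For the 1D instantaneous-source solution, setting ∂C/∂t = 0 at fixed x gives v²t² + 2Dt − x² = 0, so t = (√(D² + v²x²) − D)/v².
√(D² + v²x²) = √(0.14² + 0.24² × 10²) = 2.404; v² = 0.0576.
t = (2.404 − 0.14)/0.0576 = 39.3 days (vs. the pure-advection estimate x/v = 41.7 d).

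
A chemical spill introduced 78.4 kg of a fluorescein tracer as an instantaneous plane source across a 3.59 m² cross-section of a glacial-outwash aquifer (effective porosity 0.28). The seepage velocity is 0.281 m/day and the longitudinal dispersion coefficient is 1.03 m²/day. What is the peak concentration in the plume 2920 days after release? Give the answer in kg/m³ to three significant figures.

0.401 kg/m³

The peak of an instantaneous 1D plume sits at x = vt; there the Gaussian factor is 1 and C_max = M/(n_e·A·√(4πDt)), where n_e·A is the pore area the mass is dissolved in.
√(4πDt) = √(4π × 1.03 × 2920) = 194.4 m, so C_max = 78.4/(0.28 × 3.59 × 194.4) = 0.401 kg/m³.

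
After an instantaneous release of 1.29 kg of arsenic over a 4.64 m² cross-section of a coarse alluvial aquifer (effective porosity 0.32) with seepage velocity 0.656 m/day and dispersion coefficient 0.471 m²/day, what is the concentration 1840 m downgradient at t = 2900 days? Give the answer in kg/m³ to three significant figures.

0.00325 kg/m³

For an instantaneous plane source, C(x,t) = M/(n_e·A·√(4πDt)) · exp(−(x−vt)²/(4Dt)), with n_e·A the pore (flow) area.
Plume center vt = 0.656 × 2900 = 1902.4 m, so the well at 1840 m is 62.4 m upgradient of the peak.
√(4πDt) = 131.0 m, giving peak height M/(n_e·A·√(4πDt)) = 1.29/(0.32 × 4.64 × 131.0) = 0.006632 kg/m³.
(x−vt)²/(4Dt) = (-62.4)²/(4 × 0.471 × 2900) = 0.7127; exp(−0.7127) = 0.4903.
C = 0.006632 × 0.4903 = 0.00325 kg/m³.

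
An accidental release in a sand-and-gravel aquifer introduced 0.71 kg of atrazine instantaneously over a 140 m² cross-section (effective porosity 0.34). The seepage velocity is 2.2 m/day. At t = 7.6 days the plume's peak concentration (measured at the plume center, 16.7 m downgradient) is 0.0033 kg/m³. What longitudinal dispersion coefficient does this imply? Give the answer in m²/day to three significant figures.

At the plume center C_max = M/(n_e·A·√(4πDt)), so D = M²/(4πt·(n_e·A·C_max)²).
n_e·A·C_max = 0.34 × 140 × 0.0033 = 0.1571 kg/m.
D = 0.71²/(4π × 7.6 × 0.1571²) = 0.214 m²/day.

0.214 m²/day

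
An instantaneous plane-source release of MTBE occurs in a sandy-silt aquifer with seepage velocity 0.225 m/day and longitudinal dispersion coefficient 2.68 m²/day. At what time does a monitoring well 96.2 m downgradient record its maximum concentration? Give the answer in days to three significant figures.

378 days

For the 1D instantaneous-source solution, setting ∂C/∂t = 0 at fixed x gives v²t² + 2Dt − x² = 0, so t = (√(D² + v²x²) − D)/v².
√(D² + v²x²) = √(2.68² + 0.225² × 96.2²) = 21.81; v² = 0.050625.
t = (21.81 − 2.68)/0.050625 = 378 days (vs. the pure-advection estimate x/v = 428 d).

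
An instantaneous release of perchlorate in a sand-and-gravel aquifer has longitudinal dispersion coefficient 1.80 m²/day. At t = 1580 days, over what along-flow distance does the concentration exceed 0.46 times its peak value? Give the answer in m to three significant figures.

188 m

The plume is Gaussian with σ = √(2Dt) = √(2 × 1.80 × 1580) = 75.42 m.
C/C_peak = exp(−Δx²/(2σ²)) = 0.46 ⇒ Δx = σ·√(−2 ln 0.46) = 75.42 × 1.246 = 93.97 m.
Width = 2Δx = 188 m.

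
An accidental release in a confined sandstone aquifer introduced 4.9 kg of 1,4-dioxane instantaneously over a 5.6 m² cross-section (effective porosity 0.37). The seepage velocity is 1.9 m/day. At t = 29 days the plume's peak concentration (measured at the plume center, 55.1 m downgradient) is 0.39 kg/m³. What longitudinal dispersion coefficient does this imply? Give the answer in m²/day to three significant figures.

0.101 m²/day

At the plume center C_max = M/(n_e·A·√(4πDt)), so D = M²/(4πt·(n_e·A·C_max)²).
n_e·A·C_max = 0.37 × 5.6 × 0.39 = 0.8081 kg/m.
D = 4.9²/(4π × 29 × 0.8081²) = 0.101 m²/day.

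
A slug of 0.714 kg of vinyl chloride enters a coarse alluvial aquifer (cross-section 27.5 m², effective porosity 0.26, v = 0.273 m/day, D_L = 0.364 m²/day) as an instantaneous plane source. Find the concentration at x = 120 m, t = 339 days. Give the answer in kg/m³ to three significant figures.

0.000551 kg/m³

For an instantaneous plane source, C(x,t) = M/(n_e·A·√(4πDt)) · exp(−(x−vt)²/(4Dt)), with n_e·A the pore (flow) area.
Plume center vt = 0.273 × 339 = 92.547 m, so the well at 120 m is 27.453 m downgradient of the peak.
√(4πDt) = 39.38 m, giving peak height M/(n_e·A·√(4πDt)) = 0.714/(0.26 × 27.5 × 39.38) = 0.002536 kg/m³.
(x−vt)²/(4Dt) = (27.453)²/(4 × 0.364 × 339) = 1.527; exp(−1.527) = 0.2172.
C = 0.002536 × 0.2172 = 0.000551 kg/m³.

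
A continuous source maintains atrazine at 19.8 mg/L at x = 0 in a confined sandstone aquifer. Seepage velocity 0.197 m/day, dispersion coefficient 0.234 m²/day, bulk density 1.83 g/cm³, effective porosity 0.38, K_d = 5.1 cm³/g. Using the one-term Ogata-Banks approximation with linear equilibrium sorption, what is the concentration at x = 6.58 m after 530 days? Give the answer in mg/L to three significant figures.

4.19 mg/L

Retardation factor R = 1 + ρ_b·K_d/n = 1 + 1.83 × 5.1/0.38 = 25.56.
Sorption retards both mechanisms: v_R = v/R = 0.007707 m/day, D_R = D/R = 0.009155 m²/day.
v_R·t = 0.007707 × 530 = 4.08471 m; 2√(D_R t) = 4.406 m; argument = (6.58 − 4.08471)/4.406 = 0.5663.
C = C₀ × ½·erfc(0.5663) = 19.8 × 0.2116 = 4.19 mg/L.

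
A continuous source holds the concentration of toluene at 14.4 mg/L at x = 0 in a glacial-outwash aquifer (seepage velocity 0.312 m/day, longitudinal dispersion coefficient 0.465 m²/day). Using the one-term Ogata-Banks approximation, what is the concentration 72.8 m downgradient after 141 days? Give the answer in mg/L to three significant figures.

For a continuous step input, C/C₀ ≈ ½·erfc((x−vt)/(2√(Dt))).
vt = 0.312 × 141 = 43.992 m and 2√(Dt) = 2√(0.465 × 141) = 16.19 m.
Argument (x−vt)/(2√(Dt)) = (72.8 − 43.992)/16.19 = 1.779; ½·erfc(1.779) = 0.005937.
C = 14.4 × 0.005937 = 0.0855 mg/L.

0.0855 mg/L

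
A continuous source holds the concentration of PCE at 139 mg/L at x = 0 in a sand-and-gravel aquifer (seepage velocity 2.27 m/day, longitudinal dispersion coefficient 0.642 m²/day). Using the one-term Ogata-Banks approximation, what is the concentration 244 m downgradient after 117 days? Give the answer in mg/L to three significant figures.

For a continuous step input, C/C₀ ≈ ½·erfc((x−vt)/(2√(Dt))).
vt = 2.27 × 117 = 265.59 m and 2√(Dt) = 2√(0.642 × 117) = 17.33 m.
Argument (x−vt)/(2√(Dt)) = (244 − 265.59)/17.33 = -1.246; ½·erfc(-1.246) = 0.9610.
C = 139 × 0.9610 = 134 mg/L.

134 mg/L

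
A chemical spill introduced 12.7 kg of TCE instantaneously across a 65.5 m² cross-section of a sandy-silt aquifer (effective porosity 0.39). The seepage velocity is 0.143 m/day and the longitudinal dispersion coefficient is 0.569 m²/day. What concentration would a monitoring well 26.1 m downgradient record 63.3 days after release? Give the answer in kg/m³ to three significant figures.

0.00311 kg/m³

For an instantaneous plane source, C(x,t) = M/(n_e·A·√(4πDt)) · exp(−(x−vt)²/(4Dt)), with n_e·A the pore (flow) area.
Plume center vt = 0.143 × 63.3 = 9.0519 m, so the well at 26.1 m is 17.0481 m downgradient of the peak.
√(4πDt) = 21.27 m, giving peak height M/(n_e·A·√(4πDt)) = 12.7/(0.39 × 65.5 × 21.27) = 0.02337 kg/m³.
(x−vt)²/(4Dt) = (17.0481)²/(4 × 0.569 × 63.3) = 2.017; exp(−2.017) = 0.1331.
C = 0.02337 × 0.1331 = 0.00311 kg/m³.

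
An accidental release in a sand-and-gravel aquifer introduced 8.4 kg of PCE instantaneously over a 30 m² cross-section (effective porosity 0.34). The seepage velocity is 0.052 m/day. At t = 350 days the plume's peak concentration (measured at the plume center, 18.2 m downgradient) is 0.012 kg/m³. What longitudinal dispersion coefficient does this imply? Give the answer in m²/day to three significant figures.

1.07 m²/day

At the plume center C_max = M/(n_e·A·√(4πDt)), so D = M²/(4πt·(n_e·A·C_max)²).
n_e·A·C_max = 0.34 × 30 × 0.012 = 0.1224 kg/m.
D = 8.4²/(4π × 350 × 0.1224²) = 1.07 m²/day.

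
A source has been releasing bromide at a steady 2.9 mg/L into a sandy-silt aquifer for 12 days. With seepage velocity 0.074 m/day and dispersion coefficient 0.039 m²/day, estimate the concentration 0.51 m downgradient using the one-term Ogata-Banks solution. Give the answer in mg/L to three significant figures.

For a continuous step input, C/C₀ ≈ ½·erfc((x−vt)/(2√(Dt))).
vt = 0.074 × 12 = 0.888 m and 2√(Dt) = 2√(0.039 × 12) = 1.368 m.
Argument (x−vt)/(2√(Dt)) = (0.51 − 0.888)/1.368 = -0.2763; ½·erfc(-0.2763) = 0.6520.
C = 2.9 × 0.6520 = 1.89 mg/L.

1.89 mg/L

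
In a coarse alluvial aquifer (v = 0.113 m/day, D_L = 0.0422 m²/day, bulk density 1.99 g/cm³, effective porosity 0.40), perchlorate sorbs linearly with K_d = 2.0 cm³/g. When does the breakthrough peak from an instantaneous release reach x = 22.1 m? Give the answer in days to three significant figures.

2110 days

Retardation factor R = 1 + ρ_b·K_d/n = 1 + 1.99 × 2.0/0.40 = 10.95.
Sorption retards both mechanisms: v_R = v/R = 0.01032 m/day, D_R = D/R = 0.003854 m²/day.
Peak time from v_R²t² + 2D_R t − x² = 0: t = (√(D_R² + v_R²x²) − D_R)/v_R².
√(D_R² + v_R²x²) = √(0.003854² + 0.01032² × 22.1²) = 0.2281; v_R² = 0.0001065.
t = (0.2281 − 0.003854)/0.0001065 = 2110 days.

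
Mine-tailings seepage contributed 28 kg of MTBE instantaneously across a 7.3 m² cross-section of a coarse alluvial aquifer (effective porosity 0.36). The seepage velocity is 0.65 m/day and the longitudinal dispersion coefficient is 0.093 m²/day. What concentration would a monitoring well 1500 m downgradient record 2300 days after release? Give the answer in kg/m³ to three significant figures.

For an instantaneous plane source, C(x,t) = M/(n_e·A·√(4πDt)) · exp(−(x−vt)²/(4Dt)), with n_e·A the pore (flow) area.
Plume center vt = 0.65 × 2300 = 1495 m, so the well at 1500 m is 5 m downgradient of the peak.
√(4πDt) = 51.85 m, giving peak height M/(n_e·A·√(4πDt)) = 28/(0.36 × 7.3 × 51.85) = 0.2055 kg/m³.
(x−vt)²/(4Dt) = (5)²/(4 × 0.093 × 2300) = 0.02922; exp(−0.02922) = 0.9712.
C = 0.2055 × 0.9712 = 0.200 kg/m³.

0.200 kg/m³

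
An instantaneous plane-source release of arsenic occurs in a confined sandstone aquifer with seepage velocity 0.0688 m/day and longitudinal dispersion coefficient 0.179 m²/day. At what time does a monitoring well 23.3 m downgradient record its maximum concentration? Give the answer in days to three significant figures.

303 days

For the 1D instantaneous-source solution, setting ∂C/∂t = 0 at fixed x gives v²t² + 2Dt − x² = 0, so t = (√(D² + v²x²) − D)/v².
√(D² + v²x²) = √(0.179² + 0.0688² × 23.3²) = 1.613; v² = 0.00473344.
t = (1.613 − 0.179)/0.00473344 = 303 days (vs. the pure-advection estimate x/v = 339 d).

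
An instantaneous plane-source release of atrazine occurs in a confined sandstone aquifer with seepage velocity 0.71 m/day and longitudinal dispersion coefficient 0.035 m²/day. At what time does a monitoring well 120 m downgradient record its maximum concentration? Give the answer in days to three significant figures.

169 days

For the 1D instantaneous-source solution, setting ∂C/∂t = 0 at fixed x gives v²t² + 2Dt − x² = 0, so t = (√(D² + v²x²) − D)/v².
√(D² + v²x²) = √(0.035² + 0.71² × 120²) = 85.20; v² = 0.5041.
t = (85.20 − 0.035)/0.5041 = 169 days (vs. the pure-advection estimate x/v = 169 d).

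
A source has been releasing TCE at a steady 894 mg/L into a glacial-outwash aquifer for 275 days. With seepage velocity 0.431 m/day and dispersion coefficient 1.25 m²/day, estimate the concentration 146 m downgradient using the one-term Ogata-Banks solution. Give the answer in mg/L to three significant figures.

For a continuous step input, C/C₀ ≈ ½·erfc((x−vt)/(2√(Dt))).
vt = 0.431 × 275 = 118.525 m and 2√(Dt) = 2√(1.25 × 275) = 37.08 m.
Argument (x−vt)/(2√(Dt)) = (146 − 118.525)/37.08 = 0.7410; ½·erfc(0.7410) = 0.1473.
C = 894 × 0.1473 = 132 mg/L.

132 mg/L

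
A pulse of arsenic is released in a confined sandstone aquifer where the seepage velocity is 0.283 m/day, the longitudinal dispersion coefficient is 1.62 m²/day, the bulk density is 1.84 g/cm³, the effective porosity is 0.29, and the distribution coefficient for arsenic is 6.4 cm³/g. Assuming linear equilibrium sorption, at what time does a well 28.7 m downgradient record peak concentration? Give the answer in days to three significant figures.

Retardation factor R = 1 + ρ_b·K_d/n = 1 + 1.84 × 6.4/0.29 = 41.61.
Sorption retards both mechanisms: v_R = v/R = 0.006801 m/day, D_R = D/R = 0.03893 m²/day.
Peak time from v_R²t² + 2D_R t − x² = 0: t = (√(D_R² + v_R²x²) − D_R)/v_R².
√(D_R² + v_R²x²) = √(0.03893² + 0.006801² × 28.7²) = 0.1990; v_R² = 4.625e-05.
t = (0.1990 − 0.03893)/4.625e-05 = 3460 days.

3460 days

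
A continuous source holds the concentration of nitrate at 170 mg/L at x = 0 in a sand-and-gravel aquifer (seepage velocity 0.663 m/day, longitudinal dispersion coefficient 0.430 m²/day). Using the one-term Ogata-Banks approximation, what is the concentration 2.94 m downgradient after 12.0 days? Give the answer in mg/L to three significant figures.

160 mg/L

For a continuous step input, C/C₀ ≈ ½·erfc((x−vt)/(2√(Dt))).
vt = 0.663 × 12.0 = 7.956 m and 2√(Dt) = 2√(0.430 × 12.0) = 4.543 m.
Argument (x−vt)/(2√(Dt)) = (2.94 − 7.956)/4.543 = -1.104; ½·erfc(-1.104) = 0.9408.
C = 170 × 0.9408 = 160 mg/L.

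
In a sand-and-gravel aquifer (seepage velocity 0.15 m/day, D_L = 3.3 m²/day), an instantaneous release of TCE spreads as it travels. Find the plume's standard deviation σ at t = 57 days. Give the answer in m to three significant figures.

19.4 m

Dispersive spreading gives a Gaussian with σ² = 2Dt; advection only shifts the center.
σ = √(2 × 3.3 × 57) = 19.4 m.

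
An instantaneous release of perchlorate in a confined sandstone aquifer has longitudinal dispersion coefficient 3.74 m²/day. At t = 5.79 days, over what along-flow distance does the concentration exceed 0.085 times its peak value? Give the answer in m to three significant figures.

The plume is Gaussian with σ = √(2Dt) = √(2 × 3.74 × 5.79) = 6.581 m.
C/C_peak = exp(−Δx²/(2σ²)) = 0.085 ⇒ Δx = σ·√(−2 ln 0.085) = 6.581 × 2.220 = 14.61 m.
Width = 2Δx = 29.2 m.

29.2 m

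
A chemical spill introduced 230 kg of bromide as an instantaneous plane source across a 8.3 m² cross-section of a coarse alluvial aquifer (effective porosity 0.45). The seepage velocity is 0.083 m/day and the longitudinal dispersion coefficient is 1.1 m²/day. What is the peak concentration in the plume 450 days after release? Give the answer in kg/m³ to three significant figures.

The peak of an instantaneous 1D plume sits at x = vt; there the Gaussian factor is 1 and C_max = M/(n_e·A·√(4πDt)), where n_e·A is the pore area the mass is dissolved in.
√(4πDt) = √(4π × 1.1 × 450) = 78.87 m, so C_max = 230/(0.45 × 8.3 × 78.87) = 0.781 kg/m³.

0.781 kg/m³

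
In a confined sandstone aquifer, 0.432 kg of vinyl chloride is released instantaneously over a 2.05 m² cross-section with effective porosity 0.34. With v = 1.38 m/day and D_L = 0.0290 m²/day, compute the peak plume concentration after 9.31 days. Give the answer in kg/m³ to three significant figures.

0.336 kg/m³

The peak of an instantaneous 1D plume sits at x = vt; there the Gaussian factor is 1 and C_max = M/(n_e·A·√(4πDt)), where n_e·A is the pore area the mass is dissolved in.
√(4πDt) = √(4π × 0.0290 × 9.31) = 1.842 m, so C_max = 0.432/(0.34 × 2.05 × 1.842) = 0.336 kg/m³.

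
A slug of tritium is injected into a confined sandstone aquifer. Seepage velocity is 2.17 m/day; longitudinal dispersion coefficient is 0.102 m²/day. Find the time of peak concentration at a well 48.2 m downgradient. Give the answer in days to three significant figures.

22.2 days

For the 1D instantaneous-source solution, setting ∂C/∂t = 0 at fixed x gives v²t² + 2Dt − x² = 0, so t = (√(D² + v²x²) − D)/v².
√(D² + v²x²) = √(0.102² + 2.17² × 48.2²) = 104.6; v² = 4.7089.
t = (104.6 − 0.102)/4.7089 = 22.2 days (vs. the pure-advection estimate x/v = 22.2 d).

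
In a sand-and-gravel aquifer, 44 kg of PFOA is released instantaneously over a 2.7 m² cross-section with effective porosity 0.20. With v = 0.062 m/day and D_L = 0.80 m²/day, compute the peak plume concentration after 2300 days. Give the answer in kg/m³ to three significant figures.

The peak of an instantaneous 1D plume sits at x = vt; there the Gaussian factor is 1 and C_max = M/(n_e·A·√(4πDt)), where n_e·A is the pore area the mass is dissolved in.
√(4πDt) = √(4π × 0.80 × 2300) = 152.1 m, so C_max = 44/(0.20 × 2.7 × 152.1) = 0.536 kg/m³.

0.536 kg/m³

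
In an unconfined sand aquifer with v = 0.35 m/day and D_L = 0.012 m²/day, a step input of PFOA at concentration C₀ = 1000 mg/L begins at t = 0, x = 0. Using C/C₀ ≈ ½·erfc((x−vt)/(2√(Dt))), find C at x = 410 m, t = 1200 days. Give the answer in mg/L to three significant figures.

969 mg/L

For a continuous step input, C/C₀ ≈ ½·erfc((x−vt)/(2√(Dt))).
vt = 0.35 × 1200 = 420 m and 2√(Dt) = 2√(0.012 × 1200) = 7.589 m.
Argument (x−vt)/(2√(Dt)) = (410 − 420)/7.589 = -1.318; ½·erfc(-1.318) = 0.9688.
C = 1000 × 0.9688 = 969 mg/L.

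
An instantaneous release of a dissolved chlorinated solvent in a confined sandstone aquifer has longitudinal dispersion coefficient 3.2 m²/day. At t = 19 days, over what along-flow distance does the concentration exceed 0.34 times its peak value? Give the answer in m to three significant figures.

32.4 m

The plume is Gaussian with σ = √(2Dt) = √(2 × 3.2 × 19) = 11.03 m.
C/C_peak = exp(−Δx²/(2σ²)) = 0.34 ⇒ Δx = σ·√(−2 ln 0.34) = 11.03 × 1.469 = 16.20 m.
Width = 2Δx = 32.4 m.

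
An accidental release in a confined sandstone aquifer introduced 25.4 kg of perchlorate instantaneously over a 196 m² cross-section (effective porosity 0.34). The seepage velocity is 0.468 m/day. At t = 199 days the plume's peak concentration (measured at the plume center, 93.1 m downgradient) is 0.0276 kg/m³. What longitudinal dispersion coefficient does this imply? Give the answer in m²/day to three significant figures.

0.0763 m²/day

At the plume center C_max = M/(n_e·A·√(4πDt)), so D = M²/(4πt·(n_e·A·C_max)²).
n_e·A·C_max = 0.34 × 196 × 0.0276 = 1.839 kg/m.
D = 25.4²/(4π × 199 × 1.839²) = 0.0763 m²/day.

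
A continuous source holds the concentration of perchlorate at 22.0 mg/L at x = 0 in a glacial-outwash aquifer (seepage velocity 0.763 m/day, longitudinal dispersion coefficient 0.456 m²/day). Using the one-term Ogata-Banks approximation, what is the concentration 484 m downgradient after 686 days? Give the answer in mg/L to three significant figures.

For a continuous step input, C/C₀ ≈ ½·erfc((x−vt)/(2√(Dt))).
vt = 0.763 × 686 = 523.418 m and 2√(Dt) = 2√(0.456 × 686) = 35.37 m.
Argument (x−vt)/(2√(Dt)) = (484 − 523.418)/35.37 = -1.114; ½·erfc(-1.114) = 0.9424.
C = 22.0 × 0.9424 = 20.7 mg/L.

20.7 mg/L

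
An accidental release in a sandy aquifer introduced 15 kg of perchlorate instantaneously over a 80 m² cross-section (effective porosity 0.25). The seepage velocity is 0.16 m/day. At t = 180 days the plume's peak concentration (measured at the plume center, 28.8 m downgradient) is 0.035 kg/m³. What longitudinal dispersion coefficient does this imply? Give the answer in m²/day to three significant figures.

At the plume center C_max = M/(n_e·A·√(4πDt)), so D = M²/(4πt·(n_e·A·C_max)²).
n_e·A·C_max = 0.25 × 80 × 0.035 = 0.7000 kg/m.
D = 15²/(4π × 180 × 0.7000²) = 0.203 m²/day.

0.203 m²/day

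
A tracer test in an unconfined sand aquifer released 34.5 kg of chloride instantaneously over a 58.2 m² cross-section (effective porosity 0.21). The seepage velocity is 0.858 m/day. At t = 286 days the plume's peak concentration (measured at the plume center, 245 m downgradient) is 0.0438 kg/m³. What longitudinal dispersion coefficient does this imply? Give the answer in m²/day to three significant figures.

At the plume center C_max = M/(n_e·A·√(4πDt)), so D = M²/(4πt·(n_e·A·C_max)²).
n_e·A·C_max = 0.21 × 58.2 × 0.0438 = 0.5353 kg/m.
D = 34.5²/(4π × 286 × 0.5353²) = 1.16 m²/day.

1.16 m²/day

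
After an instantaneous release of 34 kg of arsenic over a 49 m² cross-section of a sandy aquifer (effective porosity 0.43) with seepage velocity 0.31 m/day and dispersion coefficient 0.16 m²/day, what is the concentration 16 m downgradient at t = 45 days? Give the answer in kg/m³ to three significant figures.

For an instantaneous plane source, C(x,t) = M/(n_e·A·√(4πDt)) · exp(−(x−vt)²/(4Dt)), with n_e·A the pore (flow) area.
Plume center vt = 0.31 × 45 = 13.95 m, so the well at 16 m is 2.05 m downgradient of the peak.
√(4πDt) = 9.512 m, giving peak height M/(n_e·A·√(4πDt)) = 34/(0.43 × 49 × 9.512) = 0.1696 kg/m³.
(x−vt)²/(4Dt) = (2.05)²/(4 × 0.16 × 45) = 0.1459; exp(−0.1459) = 0.8642.
C = 0.1696 × 0.8642 = 0.147 kg/m³.

0.147 kg/m³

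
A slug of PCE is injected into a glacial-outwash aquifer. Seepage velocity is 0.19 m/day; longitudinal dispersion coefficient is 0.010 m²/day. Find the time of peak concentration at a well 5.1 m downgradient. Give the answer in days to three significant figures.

For the 1D instantaneous-source solution, setting ∂C/∂t = 0 at fixed x gives v²t² + 2Dt − x² = 0, so t = (√(D² + v²x²) − D)/v².
√(D² + v²x²) = √(0.010² + 0.19² × 5.1²) = 0.9691; v² = 0.0361.
t = (0.9691 − 0.010)/0.0361 = 26.6 days (vs. the pure-advection estimate x/v = 26.8 d).

26.6 days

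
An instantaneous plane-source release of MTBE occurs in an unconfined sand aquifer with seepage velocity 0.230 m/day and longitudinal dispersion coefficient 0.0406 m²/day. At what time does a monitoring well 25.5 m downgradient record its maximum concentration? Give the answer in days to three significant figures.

For the 1D instantaneous-source solution, setting ∂C/∂t = 0 at fixed x gives v²t² + 2Dt − x² = 0, so t = (√(D² + v²x²) − D)/v².
√(D² + v²x²) = √(0.0406² + 0.230² × 25.5²) = 5.865; v² = 0.0529.
t = (5.865 − 0.0406)/0.0529 = 110 days (vs. the pure-advection estimate x/v = 111 d).

110 days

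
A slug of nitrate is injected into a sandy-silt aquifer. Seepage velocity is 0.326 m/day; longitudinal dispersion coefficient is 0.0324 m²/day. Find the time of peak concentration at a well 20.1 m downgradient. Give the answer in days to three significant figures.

For the 1D instantaneous-source solution, setting ∂C/∂t = 0 at fixed x gives v²t² + 2Dt − x² = 0, so t = (√(D² + v²x²) − D)/v².
√(D² + v²x²) = √(0.0324² + 0.326² × 20.1²) = 6.553; v² = 0.106276.
t = (6.553 − 0.0324)/0.106276 = 61.4 days (vs. the pure-advection estimate x/v = 61.7 d).

61.4 days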